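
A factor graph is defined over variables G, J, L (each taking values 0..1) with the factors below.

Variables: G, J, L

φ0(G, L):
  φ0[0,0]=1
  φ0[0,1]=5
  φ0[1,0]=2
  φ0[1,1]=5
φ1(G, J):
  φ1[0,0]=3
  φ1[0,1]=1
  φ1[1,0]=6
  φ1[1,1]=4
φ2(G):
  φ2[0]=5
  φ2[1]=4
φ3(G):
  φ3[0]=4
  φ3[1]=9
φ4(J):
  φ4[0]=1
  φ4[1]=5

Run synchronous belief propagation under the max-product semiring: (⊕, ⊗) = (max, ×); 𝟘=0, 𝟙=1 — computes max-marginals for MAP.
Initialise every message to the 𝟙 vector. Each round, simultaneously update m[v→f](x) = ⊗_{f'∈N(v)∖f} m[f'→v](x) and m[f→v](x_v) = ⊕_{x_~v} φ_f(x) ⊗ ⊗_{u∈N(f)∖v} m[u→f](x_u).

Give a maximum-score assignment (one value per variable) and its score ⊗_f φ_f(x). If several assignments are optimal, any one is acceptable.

assignment: (G=1, J=1, L=1); score = 3600

init: all messages = 𝟙 over 2 values
r1 m[φ0→G] = [5, 5]
r1 m[φ0→L] = [2, 5]
r1 m[φ1→G] = [3, 6]
r1 m[φ1→J] = [6, 4]
r1 m[φ2→G] = [5, 4]
r1 m[φ3→G] = [4, 9]
r1 m[φ4→J] = [1, 5]
r1 m[G→φ0] = [1, 1]
r1 m[G→φ1] = [1, 1]
r1 m[G→φ2] = [1, 1]
r1 m[G→φ3] = [1, 1]
r1 m[J→φ1] = [1, 1]
r1 m[J→φ4] = [1, 1]
r1 m[L→φ0] = [1, 1]
r2 m[φ0→G] = [5, 5]
r2 m[φ0→L] = [2, 5]
r2 m[φ1→G] = [3, 6]
r2 m[φ1→J] = [6, 4]
r2 m[φ2→G] = [5, 4]
r2 m[φ3→G] = [4, 9]
r2 m[φ4→J] = [1, 5]
r2 m[G→φ0] = [60, 216]
r2 m[G→φ1] = [100, 180]
r2 m[G→φ2] = [60, 270]
r2 m[G→φ3] = [75, 120]
r2 m[J→φ1] = [1, 5]
r2 m[J→φ4] = [6, 4]
r2 m[L→φ0] = [1, 1]
r3 m[φ0→G] = [5, 5]
r3 m[φ0→L] = [432, 1080]
r3 m[φ1→G] = [5, 20]
r3 m[φ1→J] = [1080, 720]
r3 m[φ2→G] = [5, 4]
r3 m[φ3→G] = [4, 9]
r3 m[φ4→J] = [1, 5]
r3 m[G→φ0] = [60, 216]
r3 m[G→φ1] = [100, 180]
r3 m[G→φ2] = [60, 270]
r3 m[G→φ3] = [75, 120]
r3 m[J→φ1] = [1, 5]
r3 m[J→φ4] = [6, 4]
r3 m[L→φ0] = [1, 1]
r4 m[φ0→G] = [5, 5]
r4 m[φ0→L] = [432, 1080]
r4 m[φ1→G] = [5, 20]
r4 m[φ1→J] = [1080, 720]
r4 m[φ2→G] = [5, 4]
r4 m[φ3→G] = [4, 9]
r4 m[φ4→J] = [1, 5]
r4 m[G→φ0] = [100, 720]
r4 m[G→φ1] = [100, 180]
r4 m[G→φ2] = [100, 900]
r4 m[G→φ3] = [125, 400]
r4 m[J→φ1] = [1, 5]
r4 m[J→φ4] = [1080, 720]
r4 m[L→φ0] = [1, 1]
r5 m[φ0→G] = [5, 5]
r5 m[φ0→L] = [1440, 3600]
r5 m[φ1→G] = [5, 20]
r5 m[φ1→J] = [1080, 720]
r5 m[φ2→G] = [5, 4]
r5 m[φ3→G] = [4, 9]
r5 m[φ4→J] = [1, 5]
r5 m[G→φ0] = [100, 720]
r5 m[G→φ1] = [100, 180]
r5 m[G→φ2] = [100, 900]
r5 m[G→φ3] = [125, 400]
r5 m[J→φ1] = [1, 5]
r5 m[J→φ4] = [1080, 720]
r5 m[L→φ0] = [1, 1]
r6 m[φ0→G] = [5, 5]
r6 m[φ0→L] = [1440, 3600]
r6 m[φ1→G] = [5, 20]
r6 m[φ1→J] = [1080, 720]
r6 m[φ2→G] = [5, 4]
r6 m[φ3→G] = [4, 9]
r6 m[φ4→J] = [1, 5]
r6 m[G→φ0] = [100, 720]
r6 m[G→φ1] = [100, 180]
r6 m[G→φ2] = [100, 900]
r6 m[G→φ3] = [125, 400]
r6 m[J→φ1] = [1, 5]
r6 m[J→φ4] = [1080, 720]
r6 m[L→φ0] = [1, 1]
fixed point reached at round 6
traceback from G: (G=1, J=1, L=1), score=3600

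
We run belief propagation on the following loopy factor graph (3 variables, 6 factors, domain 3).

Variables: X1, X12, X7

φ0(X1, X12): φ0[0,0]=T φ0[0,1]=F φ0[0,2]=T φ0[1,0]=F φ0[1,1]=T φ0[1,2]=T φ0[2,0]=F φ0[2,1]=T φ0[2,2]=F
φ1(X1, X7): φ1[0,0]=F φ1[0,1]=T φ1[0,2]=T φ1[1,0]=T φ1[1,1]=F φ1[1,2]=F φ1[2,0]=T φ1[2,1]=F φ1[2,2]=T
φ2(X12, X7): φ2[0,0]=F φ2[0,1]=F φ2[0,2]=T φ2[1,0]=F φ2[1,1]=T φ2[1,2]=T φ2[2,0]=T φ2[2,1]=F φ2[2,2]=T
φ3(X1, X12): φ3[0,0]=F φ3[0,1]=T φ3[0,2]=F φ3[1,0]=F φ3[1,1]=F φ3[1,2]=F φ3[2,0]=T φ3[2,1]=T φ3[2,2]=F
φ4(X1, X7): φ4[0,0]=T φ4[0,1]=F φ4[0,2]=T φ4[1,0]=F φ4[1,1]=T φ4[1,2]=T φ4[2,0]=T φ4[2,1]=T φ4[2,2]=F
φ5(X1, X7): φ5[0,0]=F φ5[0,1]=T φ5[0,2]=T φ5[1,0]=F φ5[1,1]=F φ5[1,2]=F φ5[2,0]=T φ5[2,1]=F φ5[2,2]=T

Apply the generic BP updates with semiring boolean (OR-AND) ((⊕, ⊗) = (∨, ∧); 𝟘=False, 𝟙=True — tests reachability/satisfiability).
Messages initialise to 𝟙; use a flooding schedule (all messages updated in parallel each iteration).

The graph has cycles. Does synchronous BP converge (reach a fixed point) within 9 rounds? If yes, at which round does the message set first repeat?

CONVERGED at round 6

init: all messages = 𝟙 over 3 values
r1 m[φ0→X1] = [T, T, T]
r1 m[φ0→X12] = [T, T, T]
r1 m[φ1→X1] = [T, T, T]
r1 m[φ1→X7] = [T, T, T]
r1 m[φ2→X12] = [T, T, T]
r1 m[φ2→X7] = [T, T, T]
r1 m[φ3→X1] = [T, F, T]
r1 m[φ3→X12] = [T, T, F]
r1 m[φ4→X1] = [T, T, T]
r1 m[φ4→X7] = [T, T, T]
r1 m[φ5→X1] = [T, F, T]
r1 m[φ5→X7] = [T, T, T]
r1 m[X1→φ0] = [T, T, T]
r1 m[X1→φ1] = [T, T, T]
r1 m[X1→φ3] = [T, T, T]
r1 m[X1→φ4] = [T, T, T]
r1 m[X1→φ5] = [T, T, T]
r1 m[X12→φ0] = [T, T, T]
r1 m[X12→φ2] = [T, T, T]
r1 m[X12→φ3] = [T, T, T]
r1 m[X7→φ1] = [T, T, T]
r1 m[X7→φ2] = [T, T, T]
r1 m[X7→φ4] = [T, T, T]
r1 m[X7→φ5] = [T, T, T]
r2 m[φ0→X1] = [T, T, T]
r2 m[φ0→X12] = [T, T, T]
r2 m[φ1→X1] = [T, T, T]
r2 m[φ1→X7] = [T, T, T]
r2 m[φ2→X12] = [T, T, T]
r2 m[φ2→X7] = [T, T, T]
r2 m[φ3→X1] = [T, F, T]
r2 m[φ3→X12] = [T, T, F]
r2 m[φ4→X1] = [T, T, T]
r2 m[φ4→X7] = [T, T, T]
r2 m[φ5→X1] = [T, F, T]
r2 m[φ5→X7] = [T, T, T]
r2 m[X1→φ0] = [T, F, T]
r2 m[X1→φ1] = [T, F, T]
r2 m[X1→φ3] = [T, F, T]
r2 m[X1→φ4] = [T, F, T]
r2 m[X1→φ5] = [T, F, T]
r2 m[X12→φ0] = [T, T, F]
r2 m[X12→φ2] = [T, T, F]
r2 m[X12→φ3] = [T, T, T]
r2 m[X7→φ1] = [T, T, T]
r2 m[X7→φ2] = [T, T, T]
r2 m[X7→φ4] = [T, T, T]
r2 m[X7→φ5] = [T, T, T]
r3 m[φ0→X1] = [T, T, T]
r3 m[φ0→X12] = [T, T, T]
r3 m[φ1→X1] = [T, T, T]
r3 m[φ1→X7] = [T, T, T]
r3 m[φ2→X12] = [T, T, T]
r3 m[φ2→X7] = [F, T, T]
r3 m[φ3→X1] = [T, F, T]
r3 m[φ3→X12] = [T, T, F]
r3 m[φ4→X1] = [T, T, T]
r3 m[φ4→X7] = [T, T, T]
r3 m[φ5→X1] = [T, F, T]
r3 m[φ5→X7] = [T, T, T]
r3 m[X1→φ0] = [T, F, T]
r3 m[X1→φ1] = [T, F, T]
r3 m[X1→φ3] = [T, F, T]
r3 m[X1→φ4] = [T, F, T]
r3 m[X1→φ5] = [T, F, T]
r3 m[X12→φ0] = [T, T, F]
r3 m[X12→φ2] = [T, T, F]
r3 m[X12→φ3] = [T, T, T]
r3 m[X7→φ1] = [T, T, T]
r3 m[X7→φ2] = [T, T, T]
r3 m[X7→φ4] = [T, T, T]
r3 m[X7→φ5] = [T, T, T]
r4 m[φ0→X1] = [T, T, T]
r4 m[φ0→X12] = [T, T, T]
r4 m[φ1→X1] = [T, T, T]
r4 m[φ1→X7] = [T, T, T]
r4 m[φ2→X12] = [T, T, T]
r4 m[φ2→X7] = [F, T, T]
r4 m[φ3→X1] = [T, F, T]
r4 m[φ3→X12] = [T, T, F]
r4 m[φ4→X1] = [T, T, T]
r4 m[φ4→X7] = [T, T, T]
r4 m[φ5→X1] = [T, F, T]
r4 m[φ5→X7] = [T, T, T]
r4 m[X1→φ0] = [T, F, T]
r4 m[X1→φ1] = [T, F, T]
r4 m[X1→φ3] = [T, F, T]
r4 m[X1→φ4] = [T, F, T]
r4 m[X1→φ5] = [T, F, T]
r4 m[X12→φ0] = [T, T, F]
r4 m[X12→φ2] = [T, T, F]
r4 m[X12→φ3] = [T, T, T]
r4 m[X7→φ1] = [F, T, T]
r4 m[X7→φ2] = [T, T, T]
r4 m[X7→φ4] = [F, T, T]
r4 m[X7→φ5] = [F, T, T]
r5 m[φ0→X1] = [T, T, T]
r5 m[φ0→X12] = [T, T, T]
r5 m[φ1→X1] = [T, F, T]
r5 m[φ1→X7] = [T, T, T]
r5 m[φ2→X12] = [T, T, T]
r5 m[φ2→X7] = [F, T, T]
r5 m[φ3→X1] = [T, F, T]
r5 m[φ3→X12] = [T, T, F]
r5 m[φ4→X1] = [T, T, T]
r5 m[φ4→X7] = [T, T, T]
r5 m[φ5→X1] = [T, F, T]
r5 m[φ5→X7] = [T, T, T]
r5 m[X1→φ0] = [T, F, T]
r5 m[X1→φ1] = [T, F, T]
r5 m[X1→φ3] = [T, F, T]
r5 m[X1→φ4] = [T, F, T]
r5 m[X1→φ5] = [T, F, T]
r5 m[X12→φ0] = [T, T, F]
r5 m[X12→φ2] = [T, T, F]
r5 m[X12→φ3] = [T, T, T]
r5 m[X7→φ1] = [F, T, T]
r5 m[X7→φ2] = [T, T, T]
r5 m[X7→φ4] = [F, T, T]
r5 m[X7→φ5] = [F, T, T]
r6 m[φ0→X1] = [T, T, T]
r6 m[φ0→X12] = [T, T, T]
r6 m[φ1→X1] = [T, F, T]
r6 m[φ1→X7] = [T, T, T]
r6 m[φ2→X12] = [T, T, T]
r6 m[φ2→X7] = [F, T, T]
r6 m[φ3→X1] = [T, F, T]
r6 m[φ3→X12] = [T, T, F]
r6 m[φ4→X1] = [T, T, T]
r6 m[φ4→X7] = [T, T, T]
r6 m[φ5→X1] = [T, F, T]
r6 m[φ5→X7] = [T, T, T]
r6 m[X1→φ0] = [T, F, T]
r6 m[X1→φ1] = [T, F, T]
r6 m[X1→φ3] = [T, F, T]
r6 m[X1→φ4] = [T, F, T]
r6 m[X1→φ5] = [T, F, T]
r6 m[X12→φ0] = [T, T, F]
r6 m[X12→φ2] = [T, T, F]
r6 m[X12→φ3] = [T, T, T]
r6 m[X7→φ1] = [F, T, T]
r6 m[X7→φ2] = [T, T, T]
r6 m[X7→φ4] = [F, T, T]
r6 m[X7→φ5] = [F, T, T]
fixed point reached at round 6
messages reach a fixed point at round 6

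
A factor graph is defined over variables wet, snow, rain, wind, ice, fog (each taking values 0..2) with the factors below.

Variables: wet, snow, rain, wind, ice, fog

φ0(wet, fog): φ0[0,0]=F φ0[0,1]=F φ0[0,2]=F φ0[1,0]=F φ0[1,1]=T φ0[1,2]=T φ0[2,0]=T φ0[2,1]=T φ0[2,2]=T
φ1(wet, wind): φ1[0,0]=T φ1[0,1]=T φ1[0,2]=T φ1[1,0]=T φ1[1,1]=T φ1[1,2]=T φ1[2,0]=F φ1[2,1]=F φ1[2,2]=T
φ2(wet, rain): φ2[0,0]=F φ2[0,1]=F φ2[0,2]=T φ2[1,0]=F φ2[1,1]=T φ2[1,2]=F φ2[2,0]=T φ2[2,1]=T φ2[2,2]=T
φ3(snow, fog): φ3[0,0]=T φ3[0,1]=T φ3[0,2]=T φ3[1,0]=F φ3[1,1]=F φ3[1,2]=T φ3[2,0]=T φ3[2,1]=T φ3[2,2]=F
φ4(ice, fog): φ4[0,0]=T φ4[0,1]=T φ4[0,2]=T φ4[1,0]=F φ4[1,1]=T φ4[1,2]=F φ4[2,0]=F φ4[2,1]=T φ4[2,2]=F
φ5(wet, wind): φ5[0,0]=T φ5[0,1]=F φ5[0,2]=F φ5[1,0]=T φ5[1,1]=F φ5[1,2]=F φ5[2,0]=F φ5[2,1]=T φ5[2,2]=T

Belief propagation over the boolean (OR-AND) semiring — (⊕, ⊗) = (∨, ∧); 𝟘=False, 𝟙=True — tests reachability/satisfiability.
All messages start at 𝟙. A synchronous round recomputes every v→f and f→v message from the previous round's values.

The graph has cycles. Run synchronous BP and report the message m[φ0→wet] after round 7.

init: all messages = 𝟙 over 3 values
r1 m[φ0→wet] = [F, T, T]
r1 m[φ0→fog] = [T, T, T]
r1 m[φ1→wet] = [T, T, T]
r1 m[φ1→wind] = [T, T, T]
r1 m[φ2→wet] = [T, T, T]
r1 m[φ2→rain] = [T, T, T]
r1 m[φ3→snow] = [T, T, T]
r1 m[φ3→fog] = [T, T, T]
r1 m[φ4→ice] = [T, T, T]
r1 m[φ4→fog] = [T, T, T]
r1 m[φ5→wet] = [T, T, T]
r1 m[φ5→wind] = [T, T, T]
r1 m[wet→φ0] = [T, T, T]
r1 m[wet→φ1] = [T, T, T]
r1 m[wet→φ2] = [T, T, T]
r1 m[wet→φ5] = [T, T, T]
r1 m[snow→φ3] = [T, T, T]
r1 m[rain→φ2] = [T, T, T]
r1 m[wind→φ1] = [T, T, T]
r1 m[wind→φ5] = [T, T, T]
r1 m[ice→φ4] = [T, T, T]
r1 m[fog→φ0] = [T, T, T]
r1 m[fog→φ3] = [T, T, T]
r1 m[fog→φ4] = [T, T, T]
r2 m[φ0→wet] = [F, T, T]
r2 m[φ0→fog] = [T, T, T]
r2 m[φ1→wet] = [T, T, T]
r2 m[φ1→wind] = [T, T, T]
r2 m[φ2→wet] = [T, T, T]
r2 m[φ2→rain] = [T, T, T]
r2 m[φ3→snow] = [T, T, T]
r2 m[φ3→fog] = [T, T, T]
r2 m[φ4→ice] = [T, T, T]
r2 m[φ4→fog] = [T, T, T]
r2 m[φ5→wet] = [T, T, T]
r2 m[φ5→wind] = [T, T, T]
r2 m[wet→φ0] = [T, T, T]
r2 m[wet→φ1] = [F, T, T]
r2 m[wet→φ2] = [F, T, T]
r2 m[wet→φ5] = [F, T, T]
r2 m[snow→φ3] = [T, T, T]
r2 m[rain→φ2] = [T, T, T]
r2 m[wind→φ1] = [T, T, T]
r2 m[wind→φ5] = [T, T, T]
r2 m[ice→φ4] = [T, T, T]
r2 m[fog→φ0] = [T, T, T]
r2 m[fog→φ3] = [T, T, T]
r2 m[fog→φ4] = [T, T, T]
r3 m[φ0→wet] = [F, T, T]
r3 m[φ0→fog] = [T, T, T]
r3 m[φ1→wet] = [T, T, T]
r3 m[φ1→wind] = [T, T, T]
r3 m[φ2→wet] = [T, T, T]
r3 m[φ2→rain] = [T, T, T]
r3 m[φ3→snow] = [T, T, T]
r3 m[φ3→fog] = [T, T, T]
r3 m[φ4→ice] = [T, T, T]
r3 m[φ4→fog] = [T, T, T]
r3 m[φ5→wet] = [T, T, T]
r3 m[φ5→wind] = [T, T, T]
r3 m[wet→φ0] = [T, T, T]
r3 m[wet→φ1] = [F, T, T]
r3 m[wet→φ2] = [F, T, T]
r3 m[wet→φ5] = [F, T, T]
r3 m[snow→φ3] = [T, T, T]
r3 m[rain→φ2] = [T, T, T]
r3 m[wind→φ1] = [T, T, T]
r3 m[wind→φ5] = [T, T, T]
r3 m[ice→φ4] = [T, T, T]
r3 m[fog→φ0] = [T, T, T]
r3 m[fog→φ3] = [T, T, T]
r3 m[fog→φ4] = [T, T, T]
r4 m[φ0→wet] = [F, T, T]
r4 m[φ0→fog] = [T, T, T]
r4 m[φ1→wet] = [T, T, T]
r4 m[φ1→wind] = [T, T, T]
r4 m[φ2→wet] = [T, T, T]
r4 m[φ2→rain] = [T, T, T]
r4 m[φ3→snow] = [T, T, T]
r4 m[φ3→fog] = [T, T, T]
r4 m[φ4→ice] = [T, T, T]
r4 m[φ4→fog] = [T, T, T]
r4 m[φ5→wet] = [T, T, T]
r4 m[φ5→wind] = [T, T, T]
r4 m[wet→φ0] = [T, T, T]
r4 m[wet→φ1] = [F, T, T]
r4 m[wet→φ2] = [F, T, T]
r4 m[wet→φ5] = [F, T, T]
r4 m[snow→φ3] = [T, T, T]
r4 m[rain→φ2] = [T, T, T]
r4 m[wind→φ1] = [T, T, T]
r4 m[wind→φ5] = [T, T, T]
r4 m[ice→φ4] = [T, T, T]
r4 m[fog→φ0] = [T, T, T]
r4 m[fog→φ3] = [T, T, T]
r4 m[fog→φ4] = [T, T, T]
r5 m[φ0→wet] = [F, T, T]
r5 m[φ0→fog] = [T, T, T]
r5 m[φ1→wet] = [T, T, T]
r5 m[φ1→wind] = [T, T, T]
r5 m[φ2→wet] = [T, T, T]
r5 m[φ2→rain] = [T, T, T]
r5 m[φ3→snow] = [T, T, T]
r5 m[φ3→fog] = [T, T, T]
r5 m[φ4→ice] = [T, T, T]
r5 m[φ4→fog] = [T, T, T]
r5 m[φ5→wet] = [T, T, T]
r5 m[φ5→wind] = [T, T, T]
r5 m[wet→φ0] = [T, T, T]
r5 m[wet→φ1] = [F, T, T]
r5 m[wet→φ2] = [F, T, T]
r5 m[wet→φ5] = [F, T, T]
r5 m[snow→φ3] = [T, T, T]
r5 m[rain→φ2] = [T, T, T]
r5 m[wind→φ1] = [T, T, T]
r5 m[wind→φ5] = [T, T, T]
r5 m[ice→φ4] = [T, T, T]
r5 m[fog→φ0] = [T, T, T]
r5 m[fog→φ3] = [T, T, T]
r5 m[fog→φ4] = [T, T, T]
r6 m[φ0→wet] = [F, T, T]
r6 m[φ0→fog] = [T, T, T]
r6 m[φ1→wet] = [T, T, T]
r6 m[φ1→wind] = [T, T, T]
r6 m[φ2→wet] = [T, T, T]
r6 m[φ2→rain] = [T, T, T]
r6 m[φ3→snow] = [T, T, T]
r6 m[φ3→fog] = [T, T, T]
r6 m[φ4→ice] = [T, T, T]
r6 m[φ4→fog] = [T, T, T]
r6 m[φ5→wet] = [T, T, T]
r6 m[φ5→wind] = [T, T, T]
r6 m[wet→φ0] = [T, T, T]
r6 m[wet→φ1] = [F, T, T]
r6 m[wet→φ2] = [F, T, T]
r6 m[wet→φ5] = [F, T, T]
r6 m[snow→φ3] = [T, T, T]
r6 m[rain→φ2] = [T, T, T]
r6 m[wind→φ1] = [T, T, T]
r6 m[wind→φ5] = [T, T, T]
r6 m[ice→φ4] = [T, T, T]
r6 m[fog→φ0] = [T, T, T]
r6 m[fog→φ3] = [T, T, T]
r6 m[fog→φ4] = [T, T, T]
r7 m[φ0→wet] = [F, T, T]
r7 m[φ0→fog] = [T, T, T]
r7 m[φ1→wet] = [T, T, T]
r7 m[φ1→wind] = [T, T, T]
r7 m[φ2→wet] = [T, T, T]
r7 m[φ2→rain] = [T, T, T]
r7 m[φ3→snow] = [T, T, T]
r7 m[φ3→fog] = [T, T, T]
r7 m[φ4→ice] = [T, T, T]
r7 m[φ4→fog] = [T, T, T]
r7 m[φ5→wet] = [T, T, T]
r7 m[φ5→wind] = [T, T, T]
r7 m[wet→φ0] = [T, T, T]
r7 m[wet→φ1] = [F, T, T]
r7 m[wet→φ2] = [F, T, T]
r7 m[wet→φ5] = [F, T, T]
r7 m[snow→φ3] = [T, T, T]
r7 m[rain→φ2] = [T, T, T]
r7 m[wind→φ1] = [T, T, T]
r7 m[wind→φ5] = [T, T, T]
r7 m[ice→φ4] = [T, T, T]
r7 m[fog→φ0] = [T, T, T]
r7 m[fog→φ3] = [T, T, T]
r7 m[fog→φ4] = [T, T, T]
fixed point reached at round 3

message @ round 7 = [F, T, T]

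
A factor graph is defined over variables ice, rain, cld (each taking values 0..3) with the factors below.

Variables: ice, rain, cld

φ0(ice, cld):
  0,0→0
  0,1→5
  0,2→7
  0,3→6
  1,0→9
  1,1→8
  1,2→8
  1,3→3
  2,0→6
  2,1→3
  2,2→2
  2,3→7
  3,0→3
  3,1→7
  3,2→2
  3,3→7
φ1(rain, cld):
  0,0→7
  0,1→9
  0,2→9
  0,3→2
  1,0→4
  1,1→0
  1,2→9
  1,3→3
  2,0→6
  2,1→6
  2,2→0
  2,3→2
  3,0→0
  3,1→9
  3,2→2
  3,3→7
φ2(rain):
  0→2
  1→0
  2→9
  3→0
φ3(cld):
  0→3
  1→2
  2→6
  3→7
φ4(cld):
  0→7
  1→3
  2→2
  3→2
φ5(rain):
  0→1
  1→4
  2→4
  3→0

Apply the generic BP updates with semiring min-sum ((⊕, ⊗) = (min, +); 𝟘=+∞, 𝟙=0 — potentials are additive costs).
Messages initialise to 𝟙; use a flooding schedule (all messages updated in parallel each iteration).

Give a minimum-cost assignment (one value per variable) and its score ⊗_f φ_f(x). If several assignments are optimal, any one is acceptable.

init: all messages = 𝟙 over 4 values
r1 m[φ0→ice] = [0, 3, 2, 2]
r1 m[φ0→cld] = [0, 3, 2, 3]
r1 m[φ1→rain] = [2, 0, 0, 0]
r1 m[φ1→cld] = [0, 0, 0, 2]
r1 m[φ2→rain] = [2, 0, 9, 0]
r1 m[φ3→cld] = [3, 2, 6, 7]
r1 m[φ4→cld] = [7, 3, 2, 2]
r1 m[φ5→rain] = [1, 4, 4, 0]
r1 m[ice→φ0] = [0, 0, 0, 0]
r1 m[rain→φ1] = [0, 0, 0, 0]
r1 m[rain→φ2] = [0, 0, 0, 0]
r1 m[rain→φ5] = [0, 0, 0, 0]
r1 m[cld→φ0] = [0, 0, 0, 0]
r1 m[cld→φ1] = [0, 0, 0, 0]
r1 m[cld→φ3] = [0, 0, 0, 0]
r1 m[cld→φ4] = [0, 0, 0, 0]
r2 m[φ0→ice] = [0, 3, 2, 2]
r2 m[φ0→cld] = [0, 3, 2, 3]
r2 m[φ1→rain] = [2, 0, 0, 0]
r2 m[φ1→cld] = [0, 0, 0, 2]
r2 m[φ2→rain] = [2, 0, 9, 0]
r2 m[φ3→cld] = [3, 2, 6, 7]
r2 m[φ4→cld] = [7, 3, 2, 2]
r2 m[φ5→rain] = [1, 4, 4, 0]
r2 m[ice→φ0] = [0, 0, 0, 0]
r2 m[rain→φ1] = [3, 4, 13, 0]
r2 m[rain→φ2] = [3, 4, 4, 0]
r2 m[rain→φ5] = [4, 0, 9, 0]
r2 m[cld→φ0] = [10, 5, 8, 11]
r2 m[cld→φ1] = [10, 8, 10, 12]
r2 m[cld→φ3] = [7, 6, 4, 7]
r2 m[cld→φ4] = [3, 5, 8, 12]
r3 m[φ0→ice] = [10, 13, 8, 10]
r3 m[φ0→cld] = [0, 3, 2, 3]
r3 m[φ1→rain] = [14, 8, 10, 10]
r3 m[φ1→cld] = [0, 4, 2, 5]
r3 m[φ2→rain] = [2, 0, 9, 0]
r3 m[φ3→cld] = [3, 2, 6, 7]
r3 m[φ4→cld] = [7, 3, 2, 2]
r3 m[φ5→rain] = [1, 4, 4, 0]
r3 m[ice→φ0] = [0, 0, 0, 0]
r3 m[rain→φ1] = [3, 4, 13, 0]
r3 m[rain→φ2] = [3, 4, 4, 0]
r3 m[rain→φ5] = [4, 0, 9, 0]
r3 m[cld→φ0] = [10, 5, 8, 11]
r3 m[cld→φ1] = [10, 8, 10, 12]
r3 m[cld→φ3] = [7, 6, 4, 7]
r3 m[cld→φ4] = [3, 5, 8, 12]
r4 m[φ0→ice] = [10, 13, 8, 10]
r4 m[φ0→cld] = [0, 3, 2, 3]
r4 m[φ1→rain] = [14, 8, 10, 10]
r4 m[φ1→cld] = [0, 4, 2, 5]
r4 m[φ2→rain] = [2, 0, 9, 0]
r4 m[φ3→cld] = [3, 2, 6, 7]
r4 m[φ4→cld] = [7, 3, 2, 2]
r4 m[φ5→rain] = [1, 4, 4, 0]
r4 m[ice→φ0] = [0, 0, 0, 0]
r4 m[rain→φ1] = [3, 4, 13, 0]
r4 m[rain→φ2] = [15, 12, 14, 10]
r4 m[rain→φ5] = [16, 8, 19, 10]
r4 m[cld→φ0] = [10, 9, 10, 14]
r4 m[cld→φ1] = [10, 8, 10, 12]
r4 m[cld→φ3] = [7, 10, 6, 10]
r4 m[cld→φ4] = [3, 9, 10, 15]
r5 m[φ0→ice] = [10, 17, 12, 12]
r5 m[φ0→cld] = [0, 3, 2, 3]
r5 m[φ1→rain] = [14, 8, 10, 10]
r5 m[φ1→cld] = [0, 4, 2, 5]
r5 m[φ2→rain] = [2, 0, 9, 0]
r5 m[φ3→cld] = [3, 2, 6, 7]
r5 m[φ4→cld] = [7, 3, 2, 2]
r5 m[φ5→rain] = [1, 4, 4, 0]
r5 m[ice→φ0] = [0, 0, 0, 0]
r5 m[rain→φ1] = [3, 4, 13, 0]
r5 m[rain→φ2] = [15, 12, 14, 10]
r5 m[rain→φ5] = [16, 8, 19, 10]
r5 m[cld→φ0] = [10, 9, 10, 14]
r5 m[cld→φ1] = [10, 8, 10, 12]
r5 m[cld→φ3] = [7, 10, 6, 10]
r5 m[cld→φ4] = [3, 9, 10, 15]
r6 m[φ0→ice] = [10, 17, 12, 12]
r6 m[φ0→cld] = [0, 3, 2, 3]
r6 m[φ1→rain] = [14, 8, 10, 10]
r6 m[φ1→cld] = [0, 4, 2, 5]
r6 m[φ2→rain] = [2, 0, 9, 0]
r6 m[φ3→cld] = [3, 2, 6, 7]
r6 m[φ4→cld] = [7, 3, 2, 2]
r6 m[φ5→rain] = [1, 4, 4, 0]
r6 m[ice→φ0] = [0, 0, 0, 0]
r6 m[rain→φ1] = [3, 4, 13, 0]
r6 m[rain→φ2] = [15, 12, 14, 10]
r6 m[rain→φ5] = [16, 8, 19, 10]
r6 m[cld→φ0] = [10, 9, 10, 14]
r6 m[cld→φ1] = [10, 8, 10, 12]
r6 m[cld→φ3] = [7, 10, 6, 10]
r6 m[cld→φ4] = [3, 9, 10, 15]
fixed point reached at round 6
traceback from ice: (ice=0, rain=3, cld=0), score=10

assignment: (ice=0, rain=3, cld=0); score = 10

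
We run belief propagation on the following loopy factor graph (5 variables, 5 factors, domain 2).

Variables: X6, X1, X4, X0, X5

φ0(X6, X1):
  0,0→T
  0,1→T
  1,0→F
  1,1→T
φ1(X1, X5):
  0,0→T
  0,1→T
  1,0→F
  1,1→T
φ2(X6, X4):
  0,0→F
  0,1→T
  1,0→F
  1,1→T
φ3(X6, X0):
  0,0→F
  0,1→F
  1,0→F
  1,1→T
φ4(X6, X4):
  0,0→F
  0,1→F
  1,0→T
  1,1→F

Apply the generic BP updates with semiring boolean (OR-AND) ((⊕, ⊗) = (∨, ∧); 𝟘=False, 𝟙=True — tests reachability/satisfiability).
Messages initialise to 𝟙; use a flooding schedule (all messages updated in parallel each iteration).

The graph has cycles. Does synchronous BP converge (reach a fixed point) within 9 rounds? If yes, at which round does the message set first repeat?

init: all messages = 𝟙 over 2 values
r1 m[φ0→X6] = [T, T]
r1 m[φ0→X1] = [T, T]
r1 m[φ1→X1] = [T, T]
r1 m[φ1→X5] = [T, T]
r1 m[φ2→X6] = [T, T]
r1 m[φ2→X4] = [F, T]
r1 m[φ3→X6] = [F, T]
r1 m[φ3→X0] = [F, T]
r1 m[φ4→X6] = [F, T]
r1 m[φ4→X4] = [T, F]
r1 m[X6→φ0] = [T, T]
r1 m[X6→φ2] = [T, T]
r1 m[X6→φ3] = [T, T]
r1 m[X6→φ4] = [T, T]
r1 m[X1→φ0] = [T, T]
r1 m[X1→φ1] = [T, T]
r1 m[X4→φ2] = [T, T]
r1 m[X4→φ4] = [T, T]
r1 m[X0→φ3] = [T, T]
r1 m[X5→φ1] = [T, T]
r2 m[φ0→X6] = [T, T]
r2 m[φ0→X1] = [T, T]
r2 m[φ1→X1] = [T, T]
r2 m[φ1→X5] = [T, T]
r2 m[φ2→X6] = [T, T]
r2 m[φ2→X4] = [F, T]
r2 m[φ3→X6] = [F, T]
r2 m[φ3→X0] = [F, T]
r2 m[φ4→X6] = [F, T]
r2 m[φ4→X4] = [T, F]
r2 m[X6→φ0] = [F, T]
r2 m[X6→φ2] = [F, T]
r2 m[X6→φ3] = [F, T]
r2 m[X6→φ4] = [F, T]
r2 m[X1→φ0] = [T, T]
r2 m[X1→φ1] = [T, T]
r2 m[X4→φ2] = [T, F]
r2 m[X4→φ4] = [F, T]
r2 m[X0→φ3] = [T, T]
r2 m[X5→φ1] = [T, T]
r3 m[φ0→X6] = [T, T]
r3 m[φ0→X1] = [F, T]
r3 m[φ1→X1] = [T, T]
r3 m[φ1→X5] = [T, T]
r3 m[φ2→X6] = [F, F]
r3 m[φ2→X4] = [F, T]
r3 m[φ3→X6] = [F, T]
r3 m[φ3→X0] = [F, T]
r3 m[φ4→X6] = [F, F]
r3 m[φ4→X4] = [T, F]
r3 m[X6→φ0] = [F, T]
r3 m[X6→φ2] = [F, T]
r3 m[X6→φ3] = [F, T]
r3 m[X6→φ4] = [F, T]
r3 m[X1→φ0] = [T, T]
r3 m[X1→φ1] = [T, T]
r3 m[X4→φ2] = [T, F]
r3 m[X4→φ4] = [F, T]
r3 m[X0→φ3] = [T, T]
r3 m[X5→φ1] = [T, T]
r4 m[φ0→X6] = [T, T]
r4 m[φ0→X1] = [F, T]
r4 m[φ1→X1] = [T, T]
r4 m[φ1→X5] = [T, T]
r4 m[φ2→X6] = [F, F]
r4 m[φ2→X4] = [F, T]
r4 m[φ3→X6] = [F, T]
r4 m[φ3→X0] = [F, T]
r4 m[φ4→X6] = [F, F]
r4 m[φ4→X4] = [T, F]
r4 m[X6→φ0] = [F, F]
r4 m[X6→φ2] = [F, F]
r4 m[X6→φ3] = [F, F]
r4 m[X6→φ4] = [F, F]
r4 m[X1→φ0] = [T, T]
r4 m[X1→φ1] = [F, T]
r4 m[X4→φ2] = [T, F]
r4 m[X4→φ4] = [F, T]
r4 m[X0→φ3] = [T, T]
r4 m[X5→φ1] = [T, T]
r5 m[φ0→X6] = [T, T]
r5 m[φ0→X1] = [F, F]
r5 m[φ1→X1] = [T, T]
r5 m[φ1→X5] = [F, T]
r5 m[φ2→X6] = [F, F]
r5 m[φ2→X4] = [F, F]
r5 m[φ3→X6] = [F, T]
r5 m[φ3→X0] = [F, F]
r5 m[φ4→X6] = [F, F]
r5 m[φ4→X4] = [F, F]
r5 m[X6→φ0] = [F, F]
r5 m[X6→φ2] = [F, F]
r5 m[X6→φ3] = [F, F]
r5 m[X6→φ4] = [F, F]
r5 m[X1→φ0] = [T, T]
r5 m[X1→φ1] = [F, T]
r5 m[X4→φ2] = [T, F]
r5 m[X4→φ4] = [F, T]
r5 m[X0→φ3] = [T, T]
r5 m[X5→φ1] = [T, T]
r6 m[φ0→X6] = [T, T]
r6 m[φ0→X1] = [F, F]
r6 m[φ1→X1] = [T, T]
r6 m[φ1→X5] = [F, T]
r6 m[φ2→X6] = [F, F]
r6 m[φ2→X4] = [F, F]
r6 m[φ3→X6] = [F, T]
r6 m[φ3→X0] = [F, F]
r6 m[φ4→X6] = [F, F]
r6 m[φ4→X4] = [F, F]
r6 m[X6→φ0] = [F, F]
r6 m[X6→φ2] = [F, F]
r6 m[X6→φ3] = [F, F]
r6 m[X6→φ4] = [F, F]
r6 m[X1→φ0] = [T, T]
r6 m[X1→φ1] = [F, F]
r6 m[X4→φ2] = [F, F]
r6 m[X4→φ4] = [F, F]
r6 m[X0→φ3] = [T, T]
r6 m[X5→φ1] = [T, T]
r7 m[φ0→X6] = [T, T]
r7 m[φ0→X1] = [F, F]
r7 m[φ1→X1] = [T, T]
r7 m[φ1→X5] = [F, F]
r7 m[φ2→X6] = [F, F]
r7 m[φ2→X4] = [F, F]
r7 m[φ3→X6] = [F, T]
r7 m[φ3→X0] = [F, F]
r7 m[φ4→X6] = [F, F]
r7 m[φ4→X4] = [F, F]
r7 m[X6→φ0] = [F, F]
r7 m[X6→φ2] = [F, F]
r7 m[X6→φ3] = [F, F]
r7 m[X6→φ4] = [F, F]
r7 m[X1→φ0] = [T, T]
r7 m[X1→φ1] = [F, F]
r7 m[X4→φ2] = [F, F]
r7 m[X4→φ4] = [F, F]
r7 m[X0→φ3] = [T, T]
r7 m[X5→φ1] = [T, T]
r8 m[φ0→X6] = [T, T]
r8 m[φ0→X1] = [F, F]
r8 m[φ1→X1] = [T, T]
r8 m[φ1→X5] = [F, F]
r8 m[φ2→X6] = [F, F]
r8 m[φ2→X4] = [F, F]
r8 m[φ3→X6] = [F, T]
r8 m[φ3→X0] = [F, F]
r8 m[φ4→X6] = [F, F]
r8 m[φ4→X4] = [F, F]
r8 m[X6→φ0] = [F, F]
r8 m[X6→φ2] = [F, F]
r8 m[X6→φ3] = [F, F]
r8 m[X6→φ4] = [F, F]
r8 m[X1→φ0] = [T, T]
r8 m[X1→φ1] = [F, F]
r8 m[X4→φ2] = [F, F]
r8 m[X4→φ4] = [F, F]
r8 m[X0→φ3] = [T, T]
r8 m[X5→φ1] = [T, T]
fixed point reached at round 8
messages reach a fixed point at round 8

CONVERGED at round 8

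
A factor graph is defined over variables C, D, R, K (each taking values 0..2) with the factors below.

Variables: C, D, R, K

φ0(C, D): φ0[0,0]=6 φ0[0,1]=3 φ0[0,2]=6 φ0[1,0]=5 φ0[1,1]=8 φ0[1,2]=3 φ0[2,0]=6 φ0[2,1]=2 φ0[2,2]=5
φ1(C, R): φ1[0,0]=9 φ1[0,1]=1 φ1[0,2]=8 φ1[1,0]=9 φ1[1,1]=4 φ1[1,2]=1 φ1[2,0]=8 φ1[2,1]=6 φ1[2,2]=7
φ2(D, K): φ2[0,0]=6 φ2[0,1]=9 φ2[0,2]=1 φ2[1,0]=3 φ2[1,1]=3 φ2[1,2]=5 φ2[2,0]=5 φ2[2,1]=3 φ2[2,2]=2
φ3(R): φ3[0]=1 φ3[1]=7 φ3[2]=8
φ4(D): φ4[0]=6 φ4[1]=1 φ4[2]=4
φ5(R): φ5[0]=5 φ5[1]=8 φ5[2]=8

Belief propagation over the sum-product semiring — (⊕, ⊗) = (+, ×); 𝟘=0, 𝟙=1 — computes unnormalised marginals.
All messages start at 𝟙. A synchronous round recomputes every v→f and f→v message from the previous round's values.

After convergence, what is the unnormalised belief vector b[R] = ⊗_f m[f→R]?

b[R] = [101085, 469784, 836224]

init: all messages = 𝟙 over 3 values
r1 m[φ0→C] = [15, 16, 13]
r1 m[φ0→D] = [17, 13, 14]
r1 m[φ1→C] = [18, 14, 21]
r1 m[φ1→R] = [26, 11, 16]
r1 m[φ2→D] = [16, 11, 10]
r1 m[φ2→K] = [14, 15, 8]
r1 m[φ3→R] = [1, 7, 8]
r1 m[φ4→D] = [6, 1, 4]
r1 m[φ5→R] = [5, 8, 8]
r1 m[C→φ0] = [1, 1, 1]
r1 m[C→φ1] = [1, 1, 1]
r1 m[D→φ0] = [1, 1, 1]
r1 m[D→φ2] = [1, 1, 1]
r1 m[D→φ4] = [1, 1, 1]
r1 m[R→φ1] = [1, 1, 1]
r1 m[R→φ3] = [1, 1, 1]
r1 m[R→φ5] = [1, 1, 1]
r1 m[K→φ2] = [1, 1, 1]
r2 m[φ0→C] = [15, 16, 13]
r2 m[φ0→D] = [17, 13, 14]
r2 m[φ1→C] = [18, 14, 21]
r2 m[φ1→R] = [26, 11, 16]
r2 m[φ2→D] = [16, 11, 10]
r2 m[φ2→K] = [14, 15, 8]
r2 m[φ3→R] = [1, 7, 8]
r2 m[φ4→D] = [6, 1, 4]
r2 m[φ5→R] = [5, 8, 8]
r2 m[C→φ0] = [18, 14, 21]
r2 m[C→φ1] = [15, 16, 13]
r2 m[D→φ0] = [96, 11, 40]
r2 m[D→φ2] = [102, 13, 56]
r2 m[D→φ4] = [272, 143, 140]
r2 m[R→φ1] = [5, 56, 64]
r2 m[R→φ3] = [130, 88, 128]
r2 m[R→φ5] = [26, 77, 128]
r2 m[K→φ2] = [1, 1, 1]
r3 m[φ0→C] = [849, 688, 798]
r3 m[φ0→D] = [304, 208, 255]
r3 m[φ1→C] = [613, 333, 824]
r3 m[φ1→R] = [383, 157, 227]
r3 m[φ2→D] = [16, 11, 10]
r3 m[φ2→K] = [931, 1125, 279]
r3 m[φ3→R] = [1, 7, 8]
r3 m[φ4→D] = [6, 1, 4]
r3 m[φ5→R] = [5, 8, 8]
r3 m[C→φ0] = [18, 14, 21]
r3 m[C→φ1] = [15, 16, 13]
r3 m[D→φ0] = [96, 11, 40]
r3 m[D→φ2] = [102, 13, 56]
r3 m[D→φ4] = [272, 143, 140]
r3 m[R→φ1] = [5, 56, 64]
r3 m[R→φ3] = [130, 88, 128]
r3 m[R→φ5] = [26, 77, 128]
r3 m[K→φ2] = [1, 1, 1]
r4 m[φ0→C] = [849, 688, 798]
r4 m[φ0→D] = [304, 208, 255]
r4 m[φ1→C] = [613, 333, 824]
r4 m[φ1→R] = [383, 157, 227]
r4 m[φ2→D] = [16, 11, 10]
r4 m[φ2→K] = [931, 1125, 279]
r4 m[φ3→R] = [1, 7, 8]
r4 m[φ4→D] = [6, 1, 4]
r4 m[φ5→R] = [5, 8, 8]
r4 m[C→φ0] = [613, 333, 824]
r4 m[C→φ1] = [849, 688, 798]
r4 m[D→φ0] = [96, 11, 40]
r4 m[D→φ2] = [1824, 208, 1020]
r4 m[D→φ4] = [4864, 2288, 2550]
r4 m[R→φ1] = [5, 56, 64]
r4 m[R→φ3] = [1915, 1256, 1816]
r4 m[R→φ5] = [383, 1099, 1816]
r4 m[K→φ2] = [1, 1, 1]
r5 m[φ0→C] = [849, 688, 798]
r5 m[φ0→D] = [10287, 6151, 8797]
r5 m[φ1→C] = [613, 333, 824]
r5 m[φ1→R] = [20217, 8389, 13066]
r5 m[φ2→D] = [16, 11, 10]
r5 m[φ2→K] = [16668, 20100, 4904]
r5 m[φ3→R] = [1, 7, 8]
r5 m[φ4→D] = [6, 1, 4]
r5 m[φ5→R] = [5, 8, 8]
r5 m[C→φ0] = [613, 333, 824]
r5 m[C→φ1] = [849, 688, 798]
r5 m[D→φ0] = [96, 11, 40]
r5 m[D→φ2] = [1824, 208, 1020]
r5 m[D→φ4] = [4864, 2288, 2550]
r5 m[R→φ1] = [5, 56, 64]
r5 m[R→φ3] = [1915, 1256, 1816]
r5 m[R→φ5] = [383, 1099, 1816]
r5 m[K→φ2] = [1, 1, 1]
r6 m[φ0→C] = [849, 688, 798]
r6 m[φ0→D] = [10287, 6151, 8797]
r6 m[φ1→C] = [613, 333, 824]
r6 m[φ1→R] = [20217, 8389, 13066]
r6 m[φ2→D] = [16, 11, 10]
r6 m[φ2→K] = [16668, 20100, 4904]
r6 m[φ3→R] = [1, 7, 8]
r6 m[φ4→D] = [6, 1, 4]
r6 m[φ5→R] = [5, 8, 8]
r6 m[C→φ0] = [613, 333, 824]
r6 m[C→φ1] = [849, 688, 798]
r6 m[D→φ0] = [96, 11, 40]
r6 m[D→φ2] = [61722, 6151, 35188]
r6 m[D→φ4] = [164592, 67661, 87970]
r6 m[R→φ1] = [5, 56, 64]
r6 m[R→φ3] = [101085, 67112, 104528]
r6 m[R→φ5] = [20217, 58723, 104528]
r6 m[K→φ2] = [1, 1, 1]
r7 m[φ0→C] = [849, 688, 798]
r7 m[φ0→D] = [10287, 6151, 8797]
r7 m[φ1→C] = [613, 333, 824]
r7 m[φ1→R] = [20217, 8389, 13066]
r7 m[φ2→D] = [16, 11, 10]
r7 m[φ2→K] = [564725, 679515, 162853]
r7 m[φ3→R] = [1, 7, 8]
r7 m[φ4→D] = [6, 1, 4]
r7 m[φ5→R] = [5, 8, 8]
r7 m[C→φ0] = [613, 333, 824]
r7 m[C→φ1] = [849, 688, 798]
r7 m[D→φ0] = [96, 11, 40]
r7 m[D→φ2] = [61722, 6151, 35188]
r7 m[D→φ4] = [164592, 67661, 87970]
r7 m[R→φ1] = [5, 56, 64]
r7 m[R→φ3] = [101085, 67112, 104528]
r7 m[R→φ5] = [20217, 58723, 104528]
r7 m[K→φ2] = [1, 1, 1]
r8 m[φ0→C] = [849, 688, 798]
r8 m[φ0→D] = [10287, 6151, 8797]
r8 m[φ1→C] = [613, 333, 824]
r8 m[φ1→R] = [20217, 8389, 13066]
r8 m[φ2→D] = [16, 11, 10]
r8 m[φ2→K] = [564725, 679515, 162853]
r8 m[φ3→R] = [1, 7, 8]
r8 m[φ4→D] = [6, 1, 4]
r8 m[φ5→R] = [5, 8, 8]
r8 m[C→φ0] = [613, 333, 824]
r8 m[C→φ1] = [849, 688, 798]
r8 m[D→φ0] = [96, 11, 40]
r8 m[D→φ2] = [61722, 6151, 35188]
r8 m[D→φ4] = [164592, 67661, 87970]
r8 m[R→φ1] = [5, 56, 64]
r8 m[R→φ3] = [101085, 67112, 104528]
r8 m[R→φ5] = [20217, 58723, 104528]
r8 m[K→φ2] = [1, 1, 1]
fixed point reached at round 8
b[R] = ⊗ incoming = [101085, 469784, 836224]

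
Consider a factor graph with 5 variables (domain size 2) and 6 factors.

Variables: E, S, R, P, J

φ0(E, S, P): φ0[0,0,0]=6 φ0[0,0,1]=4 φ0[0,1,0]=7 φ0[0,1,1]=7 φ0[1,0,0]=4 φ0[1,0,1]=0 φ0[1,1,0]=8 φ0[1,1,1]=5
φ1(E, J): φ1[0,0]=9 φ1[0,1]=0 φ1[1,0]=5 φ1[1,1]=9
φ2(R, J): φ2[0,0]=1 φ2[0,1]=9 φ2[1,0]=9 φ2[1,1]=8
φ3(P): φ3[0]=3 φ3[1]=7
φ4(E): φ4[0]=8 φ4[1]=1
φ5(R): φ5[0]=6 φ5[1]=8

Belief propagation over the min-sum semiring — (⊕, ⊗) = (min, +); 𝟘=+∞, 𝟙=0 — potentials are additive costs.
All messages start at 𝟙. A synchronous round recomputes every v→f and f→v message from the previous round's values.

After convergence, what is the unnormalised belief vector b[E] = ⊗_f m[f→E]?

init: all messages = 𝟙 over 2 values
r1 m[φ0→E] = [4, 0]
r1 m[φ0→S] = [0, 5]
r1 m[φ0→P] = [4, 0]
r1 m[φ1→E] = [0, 5]
r1 m[φ1→J] = [5, 0]
r1 m[φ2→R] = [1, 8]
r1 m[φ2→J] = [1, 8]
r1 m[φ3→P] = [3, 7]
r1 m[φ4→E] = [8, 1]
r1 m[φ5→R] = [6, 8]
r1 m[E→φ0] = [0, 0]
r1 m[E→φ1] = [0, 0]
r1 m[E→φ4] = [0, 0]
r1 m[S→φ0] = [0, 0]
r1 m[R→φ2] = [0, 0]
r1 m[R→φ5] = [0, 0]
r1 m[P→φ0] = [0, 0]
r1 m[P→φ3] = [0, 0]
r1 m[J→φ1] = [0, 0]
r1 m[J→φ2] = [0, 0]
r2 m[φ0→E] = [4, 0]
r2 m[φ0→S] = [0, 5]
r2 m[φ0→P] = [4, 0]
r2 m[φ1→E] = [0, 5]
r2 m[φ1→J] = [5, 0]
r2 m[φ2→R] = [1, 8]
r2 m[φ2→J] = [1, 8]
r2 m[φ3→P] = [3, 7]
r2 m[φ4→E] = [8, 1]
r2 m[φ5→R] = [6, 8]
r2 m[E→φ0] = [8, 6]
r2 m[E→φ1] = [12, 1]
r2 m[E→φ4] = [4, 5]
r2 m[S→φ0] = [0, 0]
r2 m[R→φ2] = [6, 8]
r2 m[R→φ5] = [1, 8]
r2 m[P→φ0] = [3, 7]
r2 m[P→φ3] = [4, 0]
r2 m[J→φ1] = [1, 8]
r2 m[J→φ2] = [5, 0]
r3 m[φ0→E] = [9, 7]
r3 m[φ0→S] = [13, 17]
r3 m[φ0→P] = [10, 6]
r3 m[φ1→E] = [8, 6]
r3 m[φ1→J] = [6, 10]
r3 m[φ2→R] = [6, 8]
r3 m[φ2→J] = [7, 15]
r3 m[φ3→P] = [3, 7]
r3 m[φ4→E] = [8, 1]
r3 m[φ5→R] = [6, 8]
r3 m[E→φ0] = [8, 6]
r3 m[E→φ1] = [12, 1]
r3 m[E→φ4] = [4, 5]
r3 m[S→φ0] = [0, 0]
r3 m[R→φ2] = [6, 8]
r3 m[R→φ5] = [1, 8]
r3 m[P→φ0] = [3, 7]
r3 m[P→φ3] = [4, 0]
r3 m[J→φ1] = [1, 8]
r3 m[J→φ2] = [5, 0]
r4 m[φ0→E] = [9, 7]
r4 m[φ0→S] = [13, 17]
r4 m[φ0→P] = [10, 6]
r4 m[φ1→E] = [8, 6]
r4 m[φ1→J] = [6, 10]
r4 m[φ2→R] = [6, 8]
r4 m[φ2→J] = [7, 15]
r4 m[φ3→P] = [3, 7]
r4 m[φ4→E] = [8, 1]
r4 m[φ5→R] = [6, 8]
r4 m[E→φ0] = [16, 7]
r4 m[E→φ1] = [17, 8]
r4 m[E→φ4] = [17, 13]
r4 m[S→φ0] = [0, 0]
r4 m[R→φ2] = [6, 8]
r4 m[R→φ5] = [6, 8]
r4 m[P→φ0] = [3, 7]
r4 m[P→φ3] = [10, 6]
r4 m[J→φ1] = [7, 15]
r4 m[J→φ2] = [6, 10]
r5 m[φ0→E] = [9, 7]
r5 m[φ0→S] = [14, 18]
r5 m[φ0→P] = [11, 7]
r5 m[φ1→E] = [15, 12]
r5 m[φ1→J] = [13, 17]
r5 m[φ2→R] = [7, 15]
r5 m[φ2→J] = [7, 15]
r5 m[φ3→P] = [3, 7]
r5 m[φ4→E] = [8, 1]
r5 m[φ5→R] = [6, 8]
r5 m[E→φ0] = [16, 7]
r5 m[E→φ1] = [17, 8]
r5 m[E→φ4] = [17, 13]
r5 m[S→φ0] = [0, 0]
r5 m[R→φ2] = [6, 8]
r5 m[R→φ5] = [6, 8]
r5 m[P→φ0] = [3, 7]
r5 m[P→φ3] = [10, 6]
r5 m[J→φ1] = [7, 15]
r5 m[J→φ2] = [6, 10]
r6 m[φ0→E] = [9, 7]
r6 m[φ0→S] = [14, 18]
r6 m[φ0→P] = [11, 7]
r6 m[φ1→E] = [15, 12]
r6 m[φ1→J] = [13, 17]
r6 m[φ2→R] = [7, 15]
r6 m[φ2→J] = [7, 15]
r6 m[φ3→P] = [3, 7]
r6 m[φ4→E] = [8, 1]
r6 m[φ5→R] = [6, 8]
r6 m[E→φ0] = [23, 13]
r6 m[E→φ1] = [17, 8]
r6 m[E→φ4] = [24, 19]
r6 m[S→φ0] = [0, 0]
r6 m[R→φ2] = [6, 8]
r6 m[R→φ5] = [7, 15]
r6 m[P→φ0] = [3, 7]
r6 m[P→φ3] = [11, 7]
r6 m[J→φ1] = [7, 15]
r6 m[J→φ2] = [13, 17]
r7 m[φ0→E] = [9, 7]
r7 m[φ0→S] = [20, 24]
r7 m[φ0→P] = [17, 13]
r7 m[φ1→E] = [15, 12]
r7 m[φ1→J] = [13, 17]
r7 m[φ2→R] = [14, 22]
r7 m[φ2→J] = [7, 15]
r7 m[φ3→P] = [3, 7]
r7 m[φ4→E] = [8, 1]
r7 m[φ5→R] = [6, 8]
r7 m[E→φ0] = [23, 13]
r7 m[E→φ1] = [17, 8]
r7 m[E→φ4] = [24, 19]
r7 m[S→φ0] = [0, 0]
r7 m[R→φ2] = [6, 8]
r7 m[R→φ5] = [7, 15]
r7 m[P→φ0] = [3, 7]
r7 m[P→φ3] = [11, 7]
r7 m[J→φ1] = [7, 15]
r7 m[J→φ2] = [13, 17]
r8 m[φ0→E] = [9, 7]
r8 m[φ0→S] = [20, 24]
r8 m[φ0→P] = [17, 13]
r8 m[φ1→E] = [15, 12]
r8 m[φ1→J] = [13, 17]
r8 m[φ2→R] = [14, 22]
r8 m[φ2→J] = [7, 15]
r8 m[φ3→P] = [3, 7]
r8 m[φ4→E] = [8, 1]
r8 m[φ5→R] = [6, 8]
r8 m[E→φ0] = [23, 13]
r8 m[E→φ1] = [17, 8]
r8 m[E→φ4] = [24, 19]
r8 m[S→φ0] = [0, 0]
r8 m[R→φ2] = [6, 8]
r8 m[R→φ5] = [14, 22]
r8 m[P→φ0] = [3, 7]
r8 m[P→φ3] = [17, 13]
r8 m[J→φ1] = [7, 15]
r8 m[J→φ2] = [13, 17]
r9 m[φ0→E] = [9, 7]
r9 m[φ0→S] = [20, 24]
r9 m[φ0→P] = [17, 13]
r9 m[φ1→E] = [15, 12]
r9 m[φ1→J] = [13, 17]
r9 m[φ2→R] = [14, 22]
r9 m[φ2→J] = [7, 15]
r9 m[φ3→P] = [3, 7]
r9 m[φ4→E] = [8, 1]
r9 m[φ5→R] = [6, 8]
r9 m[E→φ0] = [23, 13]
r9 m[E→φ1] = [17, 8]
r9 m[E→φ4] = [24, 19]
r9 m[S→φ0] = [0, 0]
r9 m[R→φ2] = [6, 8]
r9 m[R→φ5] = [14, 22]
r9 m[P→φ0] = [3, 7]
r9 m[P→φ3] = [17, 13]
r9 m[J→φ1] = [7, 15]
r9 m[J→φ2] = [13, 17]
fixed point reached at round 9
b[E] = ⊗ incoming = [32, 20]

b[E] = [32, 20]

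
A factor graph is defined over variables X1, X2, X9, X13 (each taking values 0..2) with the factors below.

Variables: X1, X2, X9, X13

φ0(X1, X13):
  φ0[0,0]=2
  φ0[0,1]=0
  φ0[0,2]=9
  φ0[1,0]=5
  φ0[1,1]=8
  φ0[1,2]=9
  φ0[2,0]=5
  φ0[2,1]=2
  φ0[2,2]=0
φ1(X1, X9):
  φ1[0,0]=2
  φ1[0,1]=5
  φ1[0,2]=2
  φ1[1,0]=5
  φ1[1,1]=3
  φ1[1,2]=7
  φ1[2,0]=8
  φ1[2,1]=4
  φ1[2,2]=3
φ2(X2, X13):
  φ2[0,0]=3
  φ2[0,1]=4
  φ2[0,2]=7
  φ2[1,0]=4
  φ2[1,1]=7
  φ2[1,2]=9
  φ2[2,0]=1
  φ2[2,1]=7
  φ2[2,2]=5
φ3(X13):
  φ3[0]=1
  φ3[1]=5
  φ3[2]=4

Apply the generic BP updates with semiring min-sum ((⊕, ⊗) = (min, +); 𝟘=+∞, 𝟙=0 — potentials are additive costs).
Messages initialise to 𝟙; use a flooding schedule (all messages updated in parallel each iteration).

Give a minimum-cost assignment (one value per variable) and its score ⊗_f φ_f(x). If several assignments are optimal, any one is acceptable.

init: all messages = 𝟙 over 3 values
r1 m[φ0→X1] = [0, 5, 0]
r1 m[φ0→X13] = [2, 0, 0]
r1 m[φ1→X1] = [2, 3, 3]
r1 m[φ1→X9] = [2, 3, 2]
r1 m[φ2→X2] = [3, 4, 1]
r1 m[φ2→X13] = [1, 4, 5]
r1 m[φ3→X13] = [1, 5, 4]
r1 m[X1→φ0] = [0, 0, 0]
r1 m[X1→φ1] = [0, 0, 0]
r1 m[X2→φ2] = [0, 0, 0]
r1 m[X9→φ1] = [0, 0, 0]
r1 m[X13→φ0] = [0, 0, 0]
r1 m[X13→φ2] = [0, 0, 0]
r1 m[X13→φ3] = [0, 0, 0]
r2 m[φ0→X1] = [0, 5, 0]
r2 m[φ0→X13] = [2, 0, 0]
r2 m[φ1→X1] = [2, 3, 3]
r2 m[φ1→X9] = [2, 3, 2]
r2 m[φ2→X2] = [3, 4, 1]
r2 m[φ2→X13] = [1, 4, 5]
r2 m[φ3→X13] = [1, 5, 4]
r2 m[X1→φ0] = [2, 3, 3]
r2 m[X1→φ1] = [0, 5, 0]
r2 m[X2→φ2] = [0, 0, 0]
r2 m[X9→φ1] = [0, 0, 0]
r2 m[X13→φ0] = [2, 9, 9]
r2 m[X13→φ2] = [3, 5, 4]
r2 m[X13→φ3] = [3, 4, 5]
r3 m[φ0→X1] = [4, 7, 7]
r3 m[φ0→X13] = [4, 2, 3]
r3 m[φ1→X1] = [2, 3, 3]
r3 m[φ1→X9] = [2, 4, 2]
r3 m[φ2→X2] = [6, 7, 4]
r3 m[φ2→X13] = [1, 4, 5]
r3 m[φ3→X13] = [1, 5, 4]
r3 m[X1→φ0] = [2, 3, 3]
r3 m[X1→φ1] = [0, 5, 0]
r3 m[X2→φ2] = [0, 0, 0]
r3 m[X9→φ1] = [0, 0, 0]
r3 m[X13→φ0] = [2, 9, 9]
r3 m[X13→φ2] = [3, 5, 4]
r3 m[X13→φ3] = [3, 4, 5]
r4 m[φ0→X1] = [4, 7, 7]
r4 m[φ0→X13] = [4, 2, 3]
r4 m[φ1→X1] = [2, 3, 3]
r4 m[φ1→X9] = [2, 4, 2]
r4 m[φ2→X2] = [6, 7, 4]
r4 m[φ2→X13] = [1, 4, 5]
r4 m[φ3→X13] = [1, 5, 4]
r4 m[X1→φ0] = [2, 3, 3]
r4 m[X1→φ1] = [4, 7, 7]
r4 m[X2→φ2] = [0, 0, 0]
r4 m[X9→φ1] = [0, 0, 0]
r4 m[X13→φ0] = [2, 9, 9]
r4 m[X13→φ2] = [5, 7, 7]
r4 m[X13→φ3] = [5, 6, 8]
r5 m[φ0→X1] = [4, 7, 7]
r5 m[φ0→X13] = [4, 2, 3]
r5 m[φ1→X1] = [2, 3, 3]
r5 m[φ1→X9] = [6, 9, 6]
r5 m[φ2→X2] = [8, 9, 6]
r5 m[φ2→X13] = [1, 4, 5]
r5 m[φ3→X13] = [1, 5, 4]
r5 m[X1→φ0] = [2, 3, 3]
r5 m[X1→φ1] = [4, 7, 7]
r5 m[X2→φ2] = [0, 0, 0]
r5 m[X9→φ1] = [0, 0, 0]
r5 m[X13→φ0] = [2, 9, 9]
r5 m[X13→φ2] = [5, 7, 7]
r5 m[X13→φ3] = [5, 6, 8]
r6 m[φ0→X1] = [4, 7, 7]
r6 m[φ0→X13] = [4, 2, 3]
r6 m[φ1→X1] = [2, 3, 3]
r6 m[φ1→X9] = [6, 9, 6]
r6 m[φ2→X2] = [8, 9, 6]
r6 m[φ2→X13] = [1, 4, 5]
r6 m[φ3→X13] = [1, 5, 4]
r6 m[X1→φ0] = [2, 3, 3]
r6 m[X1→φ1] = [4, 7, 7]
r6 m[X2→φ2] = [0, 0, 0]
r6 m[X9→φ1] = [0, 0, 0]
r6 m[X13→φ0] = [2, 9, 9]
r6 m[X13→φ2] = [5, 7, 7]
r6 m[X13→φ3] = [5, 6, 8]
fixed point reached at round 6
traceback from X1: (X1=0, X2=2, X9=0, X13=0), score=6

assignment: (X1=0, X2=2, X9=0, X13=0); score = 6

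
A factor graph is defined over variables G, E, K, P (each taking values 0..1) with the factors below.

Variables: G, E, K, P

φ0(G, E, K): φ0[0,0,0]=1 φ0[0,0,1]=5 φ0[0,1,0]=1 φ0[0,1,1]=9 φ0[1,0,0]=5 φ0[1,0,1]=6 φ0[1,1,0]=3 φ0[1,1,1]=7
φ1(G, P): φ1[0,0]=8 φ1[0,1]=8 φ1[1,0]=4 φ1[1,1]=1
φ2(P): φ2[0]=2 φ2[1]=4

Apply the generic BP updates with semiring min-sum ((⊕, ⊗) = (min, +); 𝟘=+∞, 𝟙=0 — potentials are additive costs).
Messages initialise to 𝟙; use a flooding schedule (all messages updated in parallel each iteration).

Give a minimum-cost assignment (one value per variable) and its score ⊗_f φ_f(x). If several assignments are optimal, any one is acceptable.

init: all messages = 𝟙 over 2 values
r1 m[φ0→G] = [1, 3]
r1 m[φ0→E] = [1, 1]
r1 m[φ0→K] = [1, 5]
r1 m[φ1→G] = [8, 1]
r1 m[φ1→P] = [4, 1]
r1 m[φ2→P] = [2, 4]
r1 m[G→φ0] = [0, 0]
r1 m[G→φ1] = [0, 0]
r1 m[E→φ0] = [0, 0]
r1 m[K→φ0] = [0, 0]
r1 m[P→φ1] = [0, 0]
r1 m[P→φ2] = [0, 0]
r2 m[φ0→G] = [1, 3]
r2 m[φ0→E] = [1, 1]
r2 m[φ0→K] = [1, 5]
r2 m[φ1→G] = [8, 1]
r2 m[φ1→P] = [4, 1]
r2 m[φ2→P] = [2, 4]
r2 m[G→φ0] = [8, 1]
r2 m[G→φ1] = [1, 3]
r2 m[E→φ0] = [0, 0]
r2 m[K→φ0] = [0, 0]
r2 m[P→φ1] = [2, 4]
r2 m[P→φ2] = [4, 1]
r3 m[φ0→G] = [1, 3]
r3 m[φ0→E] = [6, 4]
r3 m[φ0→K] = [4, 7]
r3 m[φ1→G] = [10, 5]
r3 m[φ1→P] = [7, 4]
r3 m[φ2→P] = [2, 4]
r3 m[G→φ0] = [8, 1]
r3 m[G→φ1] = [1, 3]
r3 m[E→φ0] = [0, 0]
r3 m[K→φ0] = [0, 0]
r3 m[P→φ1] = [2, 4]
r3 m[P→φ2] = [4, 1]
r4 m[φ0→G] = [1, 3]
r4 m[φ0→E] = [6, 4]
r4 m[φ0→K] = [4, 7]
r4 m[φ1→G] = [10, 5]
r4 m[φ1→P] = [7, 4]
r4 m[φ2→P] = [2, 4]
r4 m[G→φ0] = [10, 5]
r4 m[G→φ1] = [1, 3]
r4 m[E→φ0] = [0, 0]
r4 m[K→φ0] = [0, 0]
r4 m[P→φ1] = [2, 4]
r4 m[P→φ2] = [7, 4]
r5 m[φ0→G] = [1, 3]
r5 m[φ0→E] = [10, 8]
r5 m[φ0→K] = [8, 11]
r5 m[φ1→G] = [10, 5]
r5 m[φ1→P] = [7, 4]
r5 m[φ2→P] = [2, 4]
r5 m[G→φ0] = [10, 5]
r5 m[G→φ1] = [1, 3]
r5 m[E→φ0] = [0, 0]
r5 m[K→φ0] = [0, 0]
r5 m[P→φ1] = [2, 4]
r5 m[P→φ2] = [7, 4]
r6 m[φ0→G] = [1, 3]
r6 m[φ0→E] = [10, 8]
r6 m[φ0→K] = [8, 11]
r6 m[φ1→G] = [10, 5]
r6 m[φ1→P] = [7, 4]
r6 m[φ2→P] = [2, 4]
r6 m[G→φ0] = [10, 5]
r6 m[G→φ1] = [1, 3]
r6 m[E→φ0] = [0, 0]
r6 m[K→φ0] = [0, 0]
r6 m[P→φ1] = [2, 4]
r6 m[P→φ2] = [7, 4]
fixed point reached at round 6
traceback from G: (G=1, E=1, K=0, P=1), score=8

assignment: (G=1, E=1, K=0, P=1); score = 8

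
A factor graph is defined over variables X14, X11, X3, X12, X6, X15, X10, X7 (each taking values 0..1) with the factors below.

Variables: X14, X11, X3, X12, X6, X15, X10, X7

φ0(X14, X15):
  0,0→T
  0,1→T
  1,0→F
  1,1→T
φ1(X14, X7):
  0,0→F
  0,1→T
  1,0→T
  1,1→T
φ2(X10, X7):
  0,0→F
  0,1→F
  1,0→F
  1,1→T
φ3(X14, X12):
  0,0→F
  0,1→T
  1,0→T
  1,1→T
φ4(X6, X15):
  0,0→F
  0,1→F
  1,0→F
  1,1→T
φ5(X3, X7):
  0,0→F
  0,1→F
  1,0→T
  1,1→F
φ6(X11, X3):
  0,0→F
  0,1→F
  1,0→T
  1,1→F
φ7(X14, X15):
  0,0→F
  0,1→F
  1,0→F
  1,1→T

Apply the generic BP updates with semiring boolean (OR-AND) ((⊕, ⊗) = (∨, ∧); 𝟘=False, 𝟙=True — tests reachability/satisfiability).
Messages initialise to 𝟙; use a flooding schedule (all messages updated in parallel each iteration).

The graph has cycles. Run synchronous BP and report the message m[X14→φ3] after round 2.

message @ round 2 = [F, T]

init: all messages = 𝟙 over 2 values
r1 m[φ0→X14] = [T, T]
r1 m[φ0→X15] = [T, T]
r1 m[φ1→X14] = [T, T]
r1 m[φ1→X7] = [T, T]
r1 m[φ2→X10] = [F, T]
r1 m[φ2→X7] = [F, T]
r1 m[φ3→X14] = [T, T]
r1 m[φ3→X12] = [T, T]
r1 m[φ4→X6] = [F, T]
r1 m[φ4→X15] = [F, T]
r1 m[φ5→X3] = [F, T]
r1 m[φ5→X7] = [T, F]
r1 m[φ6→X11] = [F, T]
r1 m[φ6→X3] = [T, F]
r1 m[φ7→X14] = [F, T]
r1 m[φ7→X15] = [F, T]
r1 m[X14→φ0] = [T, T]
r1 m[X14→φ1] = [T, T]
r1 m[X14→φ3] = [T, T]
r1 m[X14→φ7] = [T, T]
r1 m[X11→φ6] = [T, T]
r1 m[X3→φ5] = [T, T]
r1 m[X3→φ6] = [T, T]
r1 m[X12→φ3] = [T, T]
r1 m[X6→φ4] = [T, T]
r1 m[X15→φ0] = [T, T]
r1 m[X15→φ4] = [T, T]
r1 m[X15→φ7] = [T, T]
r1 m[X10→φ2] = [T, T]
r1 m[X7→φ1] = [T, T]
r1 m[X7→φ2] = [T, T]
r1 m[X7→φ5] = [T, T]
r2 m[φ0→X14] = [T, T]
r2 m[φ0→X15] = [T, T]
r2 m[φ1→X14] = [T, T]
r2 m[φ1→X7] = [T, T]
r2 m[φ2→X10] = [F, T]
r2 m[φ2→X7] = [F, T]
r2 m[φ3→X14] = [T, T]
r2 m[φ3→X12] = [T, T]
r2 m[φ4→X6] = [F, T]
r2 m[φ4→X15] = [F, T]
r2 m[φ5→X3] = [F, T]
r2 m[φ5→X7] = [T, F]
r2 m[φ6→X11] = [F, T]
r2 m[φ6→X3] = [T, F]
r2 m[φ7→X14] = [F, T]
r2 m[φ7→X15] = [F, T]
r2 m[X14→φ0] = [F, T]
r2 m[X14→φ1] = [F, T]
r2 m[X14→φ3] = [F, T]
r2 m[X14→φ7] = [T, T]
r2 m[X11→φ6] = [T, T]
r2 m[X3→φ5] = [T, F]
r2 m[X3→φ6] = [F, T]
r2 m[X12→φ3] = [T, T]
r2 m[X6→φ4] = [T, T]
r2 m[X15→φ0] = [F, T]
r2 m[X15→φ4] = [F, T]
r2 m[X15→φ7] = [F, T]
r2 m[X10→φ2] = [T, T]
r2 m[X7→φ1] = [F, F]
r2 m[X7→φ2] = [T, F]
r2 m[X7→φ5] = [F, T]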